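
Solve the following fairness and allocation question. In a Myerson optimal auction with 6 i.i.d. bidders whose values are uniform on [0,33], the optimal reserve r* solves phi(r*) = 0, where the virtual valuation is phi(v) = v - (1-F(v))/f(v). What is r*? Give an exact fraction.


Step 1: For U[0,33], F(v) = v/33 and f(v) = 1/33
Step 2: phi(v) = v - (1 - v/33)/(1/33) = v - (33 - v) = 2v - 33
Step 3: Set phi(r*) = 0: 2r* - 33 = 0
Step 4: r* = 33/2 (the number of bidders n = 6 does not enter)

33/2


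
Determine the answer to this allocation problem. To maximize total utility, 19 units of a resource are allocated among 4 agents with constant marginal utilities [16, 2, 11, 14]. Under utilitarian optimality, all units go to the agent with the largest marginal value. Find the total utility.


Step 1: The marginal utilities are [16, 2, 11, 14]
Step 2: The highest marginal utility is 16
Step 3: All 19 units go to that agent
Step 4: Total utility = 16 * 19 = 304

304


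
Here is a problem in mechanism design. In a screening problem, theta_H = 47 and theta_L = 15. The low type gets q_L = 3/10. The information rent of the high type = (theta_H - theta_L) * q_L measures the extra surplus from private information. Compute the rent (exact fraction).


Step 1: theta_H - theta_L = 47 - 15 = 32
Step 2: Information rent = (theta_H - theta_L) * q_L
Step 3: = 32 * 3/10
Step 4: = 48/5

48/5


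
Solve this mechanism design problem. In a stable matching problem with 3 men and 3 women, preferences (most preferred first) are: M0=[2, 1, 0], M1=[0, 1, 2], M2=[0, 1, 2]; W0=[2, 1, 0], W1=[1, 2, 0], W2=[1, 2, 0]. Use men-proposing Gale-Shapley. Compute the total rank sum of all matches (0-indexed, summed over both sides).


Step 1: Run Gale-Shapley (men propose, women hold best offer):
  M0 proposes to W2; she accepts
  M1 proposes to W0; she accepts
  M2 proposes to W0; she switches from M1
  M1 proposes to W1; she accepts
Step 2: Final matching: W0-M2, W1-M1, W2-M0
Step 3: 0-indexed ranks (man's rank of his match, then woman's): 0 + 0 + 1 + 0 + 0 + 2
Step 4: Total rank sum = 3

3


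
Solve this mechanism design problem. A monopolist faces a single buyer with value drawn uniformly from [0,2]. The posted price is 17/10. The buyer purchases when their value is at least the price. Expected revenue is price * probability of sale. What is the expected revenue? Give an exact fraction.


Step 1: Posted price r = 17/10, value support [0,2]
Step 2: P(v >= r) = (2 - 17/10)/2 = 3/20
Step 3: Expected revenue = r * P(v >= r) = 17/10 * 3/20
Step 4: Revenue = 51/200

51/200


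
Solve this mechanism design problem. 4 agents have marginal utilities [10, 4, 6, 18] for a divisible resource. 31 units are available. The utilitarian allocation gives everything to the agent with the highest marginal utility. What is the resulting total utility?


Step 1: The marginal utilities are [10, 4, 6, 18]
Step 2: The highest marginal utility is 18
Step 3: All 31 units go to that agent
Step 4: Total utility = 18 * 31 = 558

558


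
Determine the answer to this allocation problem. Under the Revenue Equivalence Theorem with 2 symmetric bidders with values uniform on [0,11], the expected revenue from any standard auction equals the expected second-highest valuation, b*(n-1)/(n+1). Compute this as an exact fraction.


Step 1: By Revenue Equivalence, expected revenue = b*(n-1)/(n+1)
Step 2: Substituting n = 2, b = 11
Step 3: Revenue = 11*(2-1)/(2+1) = 11*1/3
Step 4: Revenue = 11/3

11/3


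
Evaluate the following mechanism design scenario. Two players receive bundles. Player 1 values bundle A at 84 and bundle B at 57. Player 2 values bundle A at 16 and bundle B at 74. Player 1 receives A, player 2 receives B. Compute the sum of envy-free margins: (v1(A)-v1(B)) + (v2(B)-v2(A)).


Step 1: Player 1's margin = v1(A) - v1(B) = 84 - 57 = 27
Step 2: Player 2's margin = v2(B) - v2(A) = 74 - 16 = 58
Step 3: Total margin = 27 + 58 = 85

85


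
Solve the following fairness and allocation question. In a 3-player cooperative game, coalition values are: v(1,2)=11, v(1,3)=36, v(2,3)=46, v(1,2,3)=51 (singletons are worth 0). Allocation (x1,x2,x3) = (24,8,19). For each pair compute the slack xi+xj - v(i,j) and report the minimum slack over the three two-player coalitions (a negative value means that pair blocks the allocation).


Step 1: Slack for coalition (1,2): x1+x2 - v12 = 32 - 11 = 21
Step 2: Slack for coalition (1,3): x1+x3 - v13 = 43 - 36 = 7
Step 3: Slack for coalition (2,3): x2+x3 - v23 = 27 - 46 = -19
Step 4: Minimum slack = min(21, 7, -19) = -19, attained by (2,3); coalition (2,3) can block (slack < 0), so the allocation is not in the core

-19


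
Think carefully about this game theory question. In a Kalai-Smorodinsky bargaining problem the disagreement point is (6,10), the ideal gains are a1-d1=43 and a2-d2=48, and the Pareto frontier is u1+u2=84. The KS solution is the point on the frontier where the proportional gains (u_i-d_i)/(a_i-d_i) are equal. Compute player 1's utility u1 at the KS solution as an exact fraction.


Step 1: At the KS point, (u1-d1)/r1 = (u2-d2)/r2 = t and u1+u2 = 84
Step 2: u1 = d1 + r1*t and u2 = d2 + r2*t, so (d1 + r1*t) + (d2 + r2*t) = 84
Step 3: t = (84 - 6 - 10)/(43 + 48) = 68/91
Step 4: u1 = d1 + r1*t = 6 + 43 * 68/91 = 3470/91
Step 5: (Check: u2 = d2 + r2*t = 4174/91; u1+u2 = 3470/91 + 4174/91 = 84, on the frontier.)

3470/91


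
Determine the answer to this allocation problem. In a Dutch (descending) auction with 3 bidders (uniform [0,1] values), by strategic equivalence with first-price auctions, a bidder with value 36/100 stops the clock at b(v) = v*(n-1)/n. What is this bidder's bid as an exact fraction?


Step 1: Dutch auctions are strategically equivalent to first-price auctions
Step 2: The equilibrium bid is b(v) = v*(n-1)/n
Step 3: b = 9/25 * 2/3
Step 4: b = 6/25

6/25


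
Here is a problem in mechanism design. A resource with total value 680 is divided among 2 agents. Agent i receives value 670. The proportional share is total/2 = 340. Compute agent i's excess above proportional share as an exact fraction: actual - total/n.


Step 1: Proportional share = 680/2 = 340
Step 2: Agent's actual allocation = 670
Step 3: Excess = 670 - 340 = 330

330


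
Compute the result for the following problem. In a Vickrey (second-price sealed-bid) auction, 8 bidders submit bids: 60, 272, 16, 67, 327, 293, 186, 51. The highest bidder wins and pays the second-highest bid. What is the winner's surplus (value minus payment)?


Step 1: Sort bids in descending order: 327, 293, 272, 186, 67, 60, 51, 16
Step 2: The winning bid is the highest: 327
Step 3: The payment equals the second-highest bid: 293
Step 4: Surplus = winner's bid - payment = 327 - 293 = 34

34


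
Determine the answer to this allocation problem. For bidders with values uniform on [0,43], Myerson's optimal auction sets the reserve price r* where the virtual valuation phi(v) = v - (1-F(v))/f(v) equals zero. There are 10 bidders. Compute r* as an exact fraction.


Step 1: For U[0,43], F(v) = v/43 and f(v) = 1/43
Step 2: phi(v) = v - (1 - v/43)/(1/43) = v - (43 - v) = 2v - 43
Step 3: Set phi(r*) = 0: 2r* - 43 = 0
Step 4: r* = 43/2 (the number of bidders n = 10 does not enter)

43/2


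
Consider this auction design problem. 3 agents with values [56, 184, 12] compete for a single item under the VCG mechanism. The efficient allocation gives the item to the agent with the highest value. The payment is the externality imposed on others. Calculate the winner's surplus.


Step 1: The winner is the agent with the highest value: agent 1 with value 184
Step 2: Values of other agents: [56, 12]
Step 3: VCG payment = max of others' values = 56
Step 4: Surplus = 184 - 56 = 128

128


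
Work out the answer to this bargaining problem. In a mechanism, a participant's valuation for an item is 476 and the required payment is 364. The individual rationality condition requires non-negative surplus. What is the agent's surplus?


Step 1: Surplus = value - payment = 476 - 364 = 112
Step 2: IR is satisfied (surplus >= 0)

112


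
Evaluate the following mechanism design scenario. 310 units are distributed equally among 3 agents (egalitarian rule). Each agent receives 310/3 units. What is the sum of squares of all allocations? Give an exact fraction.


Step 1: Each agent's share = 310/3
Step 2: Square of each share = (310/3)^2 = 96100/9
Step 3: Sum of squares = 3 * 96100/9 = 96100/3

96100/3


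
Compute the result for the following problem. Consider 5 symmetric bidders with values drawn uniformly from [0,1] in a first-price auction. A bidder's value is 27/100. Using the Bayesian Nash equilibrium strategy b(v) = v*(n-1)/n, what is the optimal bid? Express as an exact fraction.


Step 1: The symmetric BNE bidding function is b(v) = v * (n-1) / n
Step 2: Substitute v = 27/100 and n = 5
Step 3: b = 27/100 * 4/5
Step 4: b = 27/125

27/125


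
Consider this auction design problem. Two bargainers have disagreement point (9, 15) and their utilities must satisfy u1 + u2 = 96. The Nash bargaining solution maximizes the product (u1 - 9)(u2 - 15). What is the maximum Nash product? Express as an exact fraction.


Step 1: The Nash solution splits surplus symmetrically above the disagreement point
Step 2: u1 = (total + d1 - d2)/2 = (96 + 9 - 15)/2 = 45
Step 3: u2 = (total - d1 + d2)/2 = (96 - 9 + 15)/2 = 51
Step 4: Nash product = (45 - 9) * (51 - 15)
Step 5: = 36 * 36 = 1296

1296


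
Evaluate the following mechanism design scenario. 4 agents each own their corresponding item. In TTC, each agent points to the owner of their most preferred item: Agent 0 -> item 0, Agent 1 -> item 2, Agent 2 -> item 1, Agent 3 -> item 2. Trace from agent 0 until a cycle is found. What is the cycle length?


Step 1: Trace the pointer graph from agent 0: 0 -> 0
Step 2: A cycle is detected when we revisit agent 0
Step 3: The cycle is: 0 -> 0
Step 4: Cycle length = 1

1


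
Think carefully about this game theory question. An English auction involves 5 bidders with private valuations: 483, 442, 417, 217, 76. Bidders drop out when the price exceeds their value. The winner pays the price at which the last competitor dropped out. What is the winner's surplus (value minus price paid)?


Step 1: Identify the highest value: 483
Step 2: Identify the second-highest value: 442
Step 3: The final price = second-highest value = 442
Step 4: Surplus = 483 - 442 = 41

41


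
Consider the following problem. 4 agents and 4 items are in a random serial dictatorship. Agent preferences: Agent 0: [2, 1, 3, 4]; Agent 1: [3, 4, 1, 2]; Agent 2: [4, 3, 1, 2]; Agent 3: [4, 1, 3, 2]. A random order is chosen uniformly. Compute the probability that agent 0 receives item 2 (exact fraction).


Step 1: Agent 0 wants item 2
Step 2: There are 24 possible orderings of agents
Step 3: In 24 orderings, agent 0 gets item 2
Step 4: Probability = 24/24 = 1

1


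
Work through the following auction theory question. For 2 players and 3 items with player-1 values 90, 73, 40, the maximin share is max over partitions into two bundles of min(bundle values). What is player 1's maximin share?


Step 1: Item values = 90, 73, 40
Step 2: Enumerate all 2-bundle partitions and take the smaller bundle:
  Partition 1: {90} vs {73,40} -> bundles 90, 113; min = 90
  Partition 2: {73} vs {90,40} -> bundles 73, 130; min = 73
  Partition 3: {40} vs {90,73} -> bundles 40, 163; min = 40
Step 3: MMS = max(90, 73, 40) = 90

90


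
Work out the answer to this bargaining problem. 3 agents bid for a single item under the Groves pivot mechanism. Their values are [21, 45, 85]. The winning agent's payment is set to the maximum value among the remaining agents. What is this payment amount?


Step 1: The efficient winner is agent 2 with value 85
Step 2: Other agents' values: [21, 45]
Step 3: Pivot payment = max(others) = 45
Step 4: The winner pays 45

45


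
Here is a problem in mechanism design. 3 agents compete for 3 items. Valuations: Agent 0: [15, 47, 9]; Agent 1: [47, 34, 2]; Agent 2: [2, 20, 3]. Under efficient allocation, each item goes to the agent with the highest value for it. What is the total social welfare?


Step 1: For each item, find the maximum value among all agents.
Step 2: Item 0 -> Agent 1 (value 47)
Step 3: Item 1 -> Agent 0 (value 47)
Step 4: Item 2 -> Agent 0 (value 9)
Step 5: Total welfare = 47 + 47 + 9 = 103

103


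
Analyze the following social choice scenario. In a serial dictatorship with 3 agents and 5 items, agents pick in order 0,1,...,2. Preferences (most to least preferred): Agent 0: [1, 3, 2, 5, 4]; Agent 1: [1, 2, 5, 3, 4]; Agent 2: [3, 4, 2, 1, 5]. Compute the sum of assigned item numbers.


Step 1: Agent 0 picks item 1
Step 2: Agent 1 picks item 2
Step 3: Agent 2 picks item 3
Step 4: Sum = 1 + 2 + 3 = 6

6


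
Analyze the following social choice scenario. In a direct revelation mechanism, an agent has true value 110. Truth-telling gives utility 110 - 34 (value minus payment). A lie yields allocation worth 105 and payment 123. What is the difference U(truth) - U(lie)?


Step 1: U(truth) = value - payment = 110 - 34 = 76
Step 2: U(lie) = allocation - payment = 105 - 123 = -18
Step 3: IC gap = 76 - (-18) = 94

94


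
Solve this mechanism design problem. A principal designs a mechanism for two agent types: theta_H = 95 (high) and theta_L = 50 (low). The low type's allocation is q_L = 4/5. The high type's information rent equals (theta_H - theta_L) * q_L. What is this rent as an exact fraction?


Step 1: theta_H - theta_L = 95 - 50 = 45
Step 2: Information rent = (theta_H - theta_L) * q_L
Step 3: = 45 * 4/5
Step 4: = 36

36


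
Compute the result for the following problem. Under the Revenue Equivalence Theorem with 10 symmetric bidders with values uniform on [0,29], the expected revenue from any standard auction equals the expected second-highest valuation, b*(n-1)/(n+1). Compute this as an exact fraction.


Step 1: By Revenue Equivalence, expected revenue = b*(n-1)/(n+1)
Step 2: Substituting n = 10, b = 29
Step 3: Revenue = 29*(10-1)/(10+1) = 29*9/11
Step 4: Revenue = 261/11

261/11


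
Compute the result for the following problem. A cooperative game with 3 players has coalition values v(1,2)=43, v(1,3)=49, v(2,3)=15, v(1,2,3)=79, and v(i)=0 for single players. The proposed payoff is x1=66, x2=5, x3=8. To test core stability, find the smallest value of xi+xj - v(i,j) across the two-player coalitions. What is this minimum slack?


Step 1: Slack for coalition (1,2): x1+x2 - v12 = 71 - 43 = 28
Step 2: Slack for coalition (1,3): x1+x3 - v13 = 74 - 49 = 25
Step 3: Slack for coalition (2,3): x2+x3 - v23 = 13 - 15 = -2
Step 4: Minimum slack = min(28, 25, -2) = -2, attained by (2,3); coalition (2,3) can block (slack < 0), so the allocation is not in the core

-2


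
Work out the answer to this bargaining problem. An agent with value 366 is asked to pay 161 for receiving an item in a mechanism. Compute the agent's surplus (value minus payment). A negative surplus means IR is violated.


Step 1: Surplus = value - payment = 366 - 161 = 205
Step 2: IR is satisfied (surplus >= 0)

205


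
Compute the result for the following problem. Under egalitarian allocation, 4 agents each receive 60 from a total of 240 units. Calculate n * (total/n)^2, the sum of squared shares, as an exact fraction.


Step 1: Each agent's share = 240/4 = 60
Step 2: Square of each share = (60)^2 = 3600
Step 3: Sum of squares = 4 * 3600 = 14400

14400


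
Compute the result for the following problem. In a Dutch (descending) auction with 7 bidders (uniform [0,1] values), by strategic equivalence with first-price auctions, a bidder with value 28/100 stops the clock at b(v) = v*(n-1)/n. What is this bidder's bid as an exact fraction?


Step 1: Dutch auctions are strategically equivalent to first-price auctions
Step 2: The equilibrium bid is b(v) = v*(n-1)/n
Step 3: b = 7/25 * 6/7
Step 4: b = 6/25

6/25


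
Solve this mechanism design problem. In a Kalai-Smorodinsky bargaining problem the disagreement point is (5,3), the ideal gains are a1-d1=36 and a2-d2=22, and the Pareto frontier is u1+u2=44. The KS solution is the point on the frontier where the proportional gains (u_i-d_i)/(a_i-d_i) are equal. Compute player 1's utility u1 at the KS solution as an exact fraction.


Step 1: At the KS point, (u1-d1)/r1 = (u2-d2)/r2 = t and u1+u2 = 44
Step 2: u1 = d1 + r1*t and u2 = d2 + r2*t, so (d1 + r1*t) + (d2 + r2*t) = 44
Step 3: t = (44 - 5 - 3)/(36 + 22) = 36/58 = 18/29
Step 4: u1 = d1 + r1*t = 5 + 36 * 18/29 = 793/29
Step 5: (Check: u2 = d2 + r2*t = 483/29; u1+u2 = 793/29 + 483/29 = 44, on the frontier.)

793/29


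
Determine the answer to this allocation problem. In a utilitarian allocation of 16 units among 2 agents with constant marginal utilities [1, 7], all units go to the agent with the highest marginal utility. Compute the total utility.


Step 1: The marginal utilities are [1, 7]
Step 2: The highest marginal utility is 7
Step 3: All 16 units go to that agent
Step 4: Total utility = 7 * 16 = 112

112


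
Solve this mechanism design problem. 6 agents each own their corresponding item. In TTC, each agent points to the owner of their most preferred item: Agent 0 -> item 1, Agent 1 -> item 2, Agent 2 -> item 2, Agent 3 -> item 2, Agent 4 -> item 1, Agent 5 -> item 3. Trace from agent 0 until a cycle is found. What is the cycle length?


Step 1: Trace the pointer graph from agent 0: 0 -> 1 -> 2 -> 2
Step 2: A cycle is detected when we revisit agent 2
Step 3: The cycle is: 2 -> 2
Step 4: Cycle length = 1

1


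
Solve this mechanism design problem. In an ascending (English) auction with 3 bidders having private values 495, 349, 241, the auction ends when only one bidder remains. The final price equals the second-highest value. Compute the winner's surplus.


Step 1: Identify the highest value: 495
Step 2: Identify the second-highest value: 349
Step 3: The final price = second-highest value = 349
Step 4: Surplus = 495 - 349 = 146

146


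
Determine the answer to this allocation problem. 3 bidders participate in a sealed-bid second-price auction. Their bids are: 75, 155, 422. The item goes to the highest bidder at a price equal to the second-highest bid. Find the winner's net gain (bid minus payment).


Step 1: Sort bids in descending order: 422, 155, 75
Step 2: The winning bid is the highest: 422
Step 3: The payment equals the second-highest bid: 155
Step 4: Surplus = winner's bid - payment = 422 - 155 = 267

267


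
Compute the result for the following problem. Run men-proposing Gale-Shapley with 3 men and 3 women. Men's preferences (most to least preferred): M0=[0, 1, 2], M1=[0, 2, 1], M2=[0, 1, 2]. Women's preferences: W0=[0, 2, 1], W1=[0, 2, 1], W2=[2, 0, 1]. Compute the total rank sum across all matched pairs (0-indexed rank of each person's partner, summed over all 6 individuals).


Step 1: Run Gale-Shapley (men propose, women hold best offer):
  M0 proposes to W0; she accepts
  M1 proposes to W0; rejected
  M1 proposes to W2; she accepts
  M2 proposes to W0; rejected
  M2 proposes to W1; she accepts
Step 2: Final matching: W0-M0, W1-M2, W2-M1
Step 3: 0-indexed ranks (man's rank of his match, then woman's): 0 + 0 + 1 + 1 + 1 + 2
Step 4: Total rank sum = 5

5


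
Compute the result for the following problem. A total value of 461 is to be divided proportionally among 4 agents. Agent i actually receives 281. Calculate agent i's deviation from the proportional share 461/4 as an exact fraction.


Step 1: Proportional share = 461/4
Step 2: Agent's actual allocation = 281
Step 3: Excess = 281 - 461/4 = 663/4

663/4


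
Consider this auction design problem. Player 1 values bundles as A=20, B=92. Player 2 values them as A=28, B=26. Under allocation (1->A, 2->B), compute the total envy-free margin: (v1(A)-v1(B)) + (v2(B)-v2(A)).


Step 1: Player 1's margin = v1(A) - v1(B) = 20 - 92 = -72
Step 2: Player 2's margin = v2(B) - v2(A) = 26 - 28 = -2
Step 3: Total margin = -72 + -2 = -74

-74


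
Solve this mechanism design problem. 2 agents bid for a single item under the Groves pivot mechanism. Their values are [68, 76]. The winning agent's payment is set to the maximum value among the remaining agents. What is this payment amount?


Step 1: The efficient winner is agent 1 with value 76
Step 2: Other agents' values: [68]
Step 3: Pivot payment = max(others) = 68
Step 4: The winner pays 68

68


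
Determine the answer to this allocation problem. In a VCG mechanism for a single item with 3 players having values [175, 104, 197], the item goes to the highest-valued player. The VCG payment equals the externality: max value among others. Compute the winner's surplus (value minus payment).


Step 1: The winner is the agent with the highest value: agent 2 with value 197
Step 2: Values of other agents: [175, 104]
Step 3: VCG payment = max of others' values = 175
Step 4: Surplus = 197 - 175 = 22

22


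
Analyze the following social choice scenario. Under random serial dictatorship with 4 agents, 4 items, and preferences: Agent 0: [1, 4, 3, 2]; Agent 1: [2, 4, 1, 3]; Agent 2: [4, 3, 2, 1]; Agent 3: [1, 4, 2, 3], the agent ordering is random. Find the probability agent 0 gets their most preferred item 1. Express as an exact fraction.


Step 1: Agent 0 wants item 1
Step 2: There are 24 possible orderings of agents
Step 3: In 12 orderings, agent 0 gets item 1
Step 4: Probability = 12/24 = 1/2

1/2


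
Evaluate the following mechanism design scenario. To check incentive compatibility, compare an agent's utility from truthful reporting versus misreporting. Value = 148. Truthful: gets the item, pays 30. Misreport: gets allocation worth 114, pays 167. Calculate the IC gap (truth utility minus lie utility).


Step 1: U(truth) = value - payment = 148 - 30 = 118
Step 2: U(lie) = allocation - payment = 114 - 167 = -53
Step 3: IC gap = 118 - (-53) = 171

171


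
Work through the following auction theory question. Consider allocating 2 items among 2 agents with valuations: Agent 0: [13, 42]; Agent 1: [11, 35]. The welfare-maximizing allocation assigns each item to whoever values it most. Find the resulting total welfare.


Step 1: For each item, find the maximum value among all agents.
Step 2: Item 0 -> Agent 0 (value 13)
Step 3: Item 1 -> Agent 0 (value 42)
Step 4: Total welfare = 13 + 42 = 55

55


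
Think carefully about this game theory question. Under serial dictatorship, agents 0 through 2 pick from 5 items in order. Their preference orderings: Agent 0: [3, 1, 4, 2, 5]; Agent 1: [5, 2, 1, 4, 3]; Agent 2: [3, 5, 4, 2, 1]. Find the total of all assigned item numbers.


Step 1: Agent 0 picks item 3
Step 2: Agent 1 picks item 5
Step 3: Agent 2 picks item 4
Step 4: Sum = 3 + 5 + 4 = 12

12


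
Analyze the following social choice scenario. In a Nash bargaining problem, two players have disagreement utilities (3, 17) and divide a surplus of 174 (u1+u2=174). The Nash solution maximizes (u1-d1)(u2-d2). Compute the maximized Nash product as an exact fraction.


Step 1: The Nash solution splits surplus symmetrically above the disagreement point
Step 2: u1 = (total + d1 - d2)/2 = (174 + 3 - 17)/2 = 80
Step 3: u2 = (total - d1 + d2)/2 = (174 - 3 + 17)/2 = 94
Step 4: Nash product = (80 - 3) * (94 - 17)
Step 5: = 77 * 77 = 5929

5929


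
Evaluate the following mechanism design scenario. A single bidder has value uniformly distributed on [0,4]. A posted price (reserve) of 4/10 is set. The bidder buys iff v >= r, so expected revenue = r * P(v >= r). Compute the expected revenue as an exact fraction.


Step 1: Posted price r = 2/5, value support [0,4]
Step 2: P(v >= r) = (4 - 2/5)/4 = 9/10
Step 3: Expected revenue = r * P(v >= r) = 2/5 * 9/10
Step 4: Revenue = 9/25

9/25


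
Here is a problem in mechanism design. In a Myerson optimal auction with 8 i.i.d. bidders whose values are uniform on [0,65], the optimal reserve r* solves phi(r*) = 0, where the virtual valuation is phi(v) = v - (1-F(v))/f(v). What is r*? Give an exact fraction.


Step 1: For U[0,65], F(v) = v/65 and f(v) = 1/65
Step 2: phi(v) = v - (1 - v/65)/(1/65) = v - (65 - v) = 2v - 65
Step 3: Set phi(r*) = 0: 2r* - 65 = 0
Step 4: r* = 65/2 (the number of bidders n = 8 does not enter)

65/2


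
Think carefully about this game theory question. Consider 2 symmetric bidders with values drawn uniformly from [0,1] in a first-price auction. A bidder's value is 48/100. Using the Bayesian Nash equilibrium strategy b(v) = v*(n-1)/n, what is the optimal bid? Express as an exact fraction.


Step 1: The symmetric BNE bidding function is b(v) = v * (n-1) / n
Step 2: Substitute v = 12/25 and n = 2
Step 3: b = 12/25 * 1/2
Step 4: b = 6/25

6/25


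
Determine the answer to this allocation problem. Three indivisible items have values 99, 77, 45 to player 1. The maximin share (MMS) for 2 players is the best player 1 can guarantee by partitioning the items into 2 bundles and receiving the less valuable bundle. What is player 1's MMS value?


Step 1: Item values = 99, 77, 45
Step 2: Enumerate all 2-bundle partitions and take the smaller bundle:
  Partition 1: {99} vs {77,45} -> bundles 99, 122; min = 99
  Partition 2: {77} vs {99,45} -> bundles 77, 144; min = 77
  Partition 3: {45} vs {99,77} -> bundles 45, 176; min = 45
Step 3: MMS = max(99, 77, 45) = 99

99


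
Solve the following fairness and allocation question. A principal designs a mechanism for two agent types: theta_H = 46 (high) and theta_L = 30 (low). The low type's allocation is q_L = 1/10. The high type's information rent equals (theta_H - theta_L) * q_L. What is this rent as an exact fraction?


Step 1: theta_H - theta_L = 46 - 30 = 16
Step 2: Information rent = (theta_H - theta_L) * q_L
Step 3: = 16 * 1/10
Step 4: = 8/5

8/5


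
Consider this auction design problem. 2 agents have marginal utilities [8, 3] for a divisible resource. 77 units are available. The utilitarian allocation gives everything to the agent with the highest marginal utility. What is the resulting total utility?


Step 1: The marginal utilities are [8, 3]
Step 2: The highest marginal utility is 8
Step 3: All 77 units go to that agent
Step 4: Total utility = 8 * 77 = 616

616


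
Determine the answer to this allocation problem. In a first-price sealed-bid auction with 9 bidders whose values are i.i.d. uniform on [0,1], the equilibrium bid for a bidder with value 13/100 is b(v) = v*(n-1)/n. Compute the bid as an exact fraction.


Step 1: The symmetric BNE bidding function is b(v) = v * (n-1) / n
Step 2: Substitute v = 13/100 and n = 9
Step 3: b = 13/100 * 8/9
Step 4: b = 26/225

26/225


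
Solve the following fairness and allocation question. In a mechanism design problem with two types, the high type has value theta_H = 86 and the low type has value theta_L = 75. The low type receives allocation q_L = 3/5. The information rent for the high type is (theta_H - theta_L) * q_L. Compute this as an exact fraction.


Step 1: theta_H - theta_L = 86 - 75 = 11
Step 2: Information rent = (theta_H - theta_L) * q_L
Step 3: = 11 * 3/5
Step 4: = 33/5

33/5


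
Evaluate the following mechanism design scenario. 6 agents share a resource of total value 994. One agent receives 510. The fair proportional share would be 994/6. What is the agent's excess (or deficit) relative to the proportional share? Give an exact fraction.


Step 1: Proportional share = 994/6 = 497/3
Step 2: Agent's actual allocation = 510
Step 3: Excess = 510 - 497/3 = 1033/3

1033/3


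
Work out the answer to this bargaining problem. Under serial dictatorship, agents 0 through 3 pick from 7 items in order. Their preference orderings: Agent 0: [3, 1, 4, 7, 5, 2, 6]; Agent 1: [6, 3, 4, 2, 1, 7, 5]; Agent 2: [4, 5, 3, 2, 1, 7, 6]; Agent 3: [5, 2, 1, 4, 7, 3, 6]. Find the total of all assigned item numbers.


Step 1: Agent 0 picks item 3
Step 2: Agent 1 picks item 6
Step 3: Agent 2 picks item 4
Step 4: Agent 3 picks item 5
Step 5: Sum = 3 + 6 + 4 + 5 = 18

18


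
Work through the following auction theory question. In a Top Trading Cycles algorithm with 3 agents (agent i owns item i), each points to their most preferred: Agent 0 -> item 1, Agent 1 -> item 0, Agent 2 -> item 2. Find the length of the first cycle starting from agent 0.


Step 1: Trace the pointer graph from agent 0: 0 -> 1 -> 0
Step 2: A cycle is detected when we revisit agent 0
Step 3: The cycle is: 0 -> 1 -> 0
Step 4: Cycle length = 2

2


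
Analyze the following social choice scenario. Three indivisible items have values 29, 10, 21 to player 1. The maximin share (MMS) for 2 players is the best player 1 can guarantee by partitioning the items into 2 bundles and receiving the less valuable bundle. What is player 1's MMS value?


Step 1: Item values = 29, 10, 21
Step 2: Enumerate all 2-bundle partitions and take the smaller bundle:
  Partition 1: {29} vs {10,21} -> bundles 29, 31; min = 29
  Partition 2: {10} vs {29,21} -> bundles 10, 50; min = 10
  Partition 3: {21} vs {29,10} -> bundles 21, 39; min = 21
Step 3: MMS = max(29, 10, 21) = 29

29


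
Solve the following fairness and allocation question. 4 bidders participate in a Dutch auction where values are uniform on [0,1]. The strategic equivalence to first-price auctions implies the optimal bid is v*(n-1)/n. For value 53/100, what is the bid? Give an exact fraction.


Step 1: Dutch auctions are strategically equivalent to first-price auctions
Step 2: The equilibrium bid is b(v) = v*(n-1)/n
Step 3: b = 53/100 * 3/4
Step 4: b = 159/400

159/400


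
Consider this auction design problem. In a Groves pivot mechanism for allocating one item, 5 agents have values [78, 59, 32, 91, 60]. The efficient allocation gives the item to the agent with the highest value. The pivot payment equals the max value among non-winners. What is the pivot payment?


Step 1: The efficient winner is agent 3 with value 91
Step 2: Other agents' values: [78, 59, 32, 60]
Step 3: Pivot payment = max(others) = 78
Step 4: The winner pays 78

78


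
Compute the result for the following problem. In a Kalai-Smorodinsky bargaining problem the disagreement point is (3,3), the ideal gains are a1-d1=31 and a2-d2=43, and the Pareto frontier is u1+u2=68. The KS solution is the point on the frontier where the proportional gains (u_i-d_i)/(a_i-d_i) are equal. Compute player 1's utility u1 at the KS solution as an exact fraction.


Step 1: At the KS point, (u1-d1)/r1 = (u2-d2)/r2 = t and u1+u2 = 68
Step 2: u1 = d1 + r1*t and u2 = d2 + r2*t, so (d1 + r1*t) + (d2 + r2*t) = 68
Step 3: t = (68 - 3 - 3)/(31 + 43) = 62/74 = 31/37
Step 4: u1 = d1 + r1*t = 3 + 31 * 31/37 = 1072/37
Step 5: (Check: u2 = d2 + r2*t = 1444/37; u1+u2 = 1072/37 + 1444/37 = 68, on the frontier.)

1072/37


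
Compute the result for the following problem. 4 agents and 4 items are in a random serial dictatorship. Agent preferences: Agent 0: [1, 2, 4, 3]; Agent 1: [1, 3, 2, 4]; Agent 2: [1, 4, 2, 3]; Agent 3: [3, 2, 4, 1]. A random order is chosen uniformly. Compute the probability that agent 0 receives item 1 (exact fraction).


Step 1: Agent 0 wants item 1
Step 2: There are 24 possible orderings of agents
Step 3: In 8 orderings, agent 0 gets item 1
Step 4: Probability = 8/24 = 1/3

1/3


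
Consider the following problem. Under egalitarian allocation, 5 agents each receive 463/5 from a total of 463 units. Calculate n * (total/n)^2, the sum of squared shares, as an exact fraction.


Step 1: Each agent's share = 463/5
Step 2: Square of each share = (463/5)^2 = 214369/25
Step 3: Sum of squares = 5 * 214369/25 = 214369/5

214369/5


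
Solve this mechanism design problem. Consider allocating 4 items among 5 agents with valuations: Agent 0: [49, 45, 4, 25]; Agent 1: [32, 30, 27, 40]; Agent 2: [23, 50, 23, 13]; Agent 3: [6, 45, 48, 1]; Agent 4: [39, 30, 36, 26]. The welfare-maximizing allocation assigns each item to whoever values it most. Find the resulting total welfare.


Step 1: For each item, find the maximum value among all agents.
Step 2: Item 0 -> Agent 0 (value 49)
Step 3: Item 1 -> Agent 2 (value 50)
Step 4: Item 2 -> Agent 3 (value 48)
Step 5: Item 3 -> Agent 1 (value 40)
Step 6: Total welfare = 49 + 50 + 48 + 40 = 187

187


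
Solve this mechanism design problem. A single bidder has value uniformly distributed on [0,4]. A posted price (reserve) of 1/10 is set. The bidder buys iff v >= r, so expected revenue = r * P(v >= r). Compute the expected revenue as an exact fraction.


Step 1: Posted price r = 1/10, value support [0,4]
Step 2: P(v >= r) = (4 - 1/10)/4 = 39/40
Step 3: Expected revenue = r * P(v >= r) = 1/10 * 39/40
Step 4: Revenue = 39/400

39/400


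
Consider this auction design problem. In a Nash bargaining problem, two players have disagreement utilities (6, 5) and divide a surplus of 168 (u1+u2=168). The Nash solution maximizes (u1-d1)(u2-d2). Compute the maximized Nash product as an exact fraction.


Step 1: The Nash solution splits surplus symmetrically above the disagreement point
Step 2: u1 = (total + d1 - d2)/2 = (168 + 6 - 5)/2 = 169/2
Step 3: u2 = (total - d1 + d2)/2 = (168 - 6 + 5)/2 = 167/2
Step 4: Nash product = (169/2 - 6) * (167/2 - 5)
Step 5: = 157/2 * 157/2 = 24649/4

24649/4


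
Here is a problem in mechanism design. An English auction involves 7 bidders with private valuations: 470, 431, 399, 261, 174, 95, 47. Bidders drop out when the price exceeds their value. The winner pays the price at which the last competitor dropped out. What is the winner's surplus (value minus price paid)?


Step 1: Identify the highest value: 470
Step 2: Identify the second-highest value: 431
Step 3: The final price = second-highest value = 431
Step 4: Surplus = 470 - 431 = 39

39


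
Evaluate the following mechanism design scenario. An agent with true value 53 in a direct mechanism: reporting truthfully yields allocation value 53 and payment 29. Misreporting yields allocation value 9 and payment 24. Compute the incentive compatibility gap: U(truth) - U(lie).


Step 1: U(truth) = value - payment = 53 - 29 = 24
Step 2: U(lie) = allocation - payment = 9 - 24 = -15
Step 3: IC gap = 24 - (-15) = 39

39


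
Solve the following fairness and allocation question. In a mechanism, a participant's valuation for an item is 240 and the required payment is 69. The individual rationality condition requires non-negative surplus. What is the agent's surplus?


Step 1: Surplus = value - payment = 240 - 69 = 171
Step 2: IR is satisfied (surplus >= 0)

171


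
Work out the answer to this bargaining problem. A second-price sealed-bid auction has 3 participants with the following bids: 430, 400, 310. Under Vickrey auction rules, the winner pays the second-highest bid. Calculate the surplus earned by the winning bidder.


Step 1: Sort bids in descending order: 430, 400, 310
Step 2: The winning bid is the highest: 430
Step 3: The payment equals the second-highest bid: 400
Step 4: Surplus = winner's bid - payment = 430 - 400 = 30

30


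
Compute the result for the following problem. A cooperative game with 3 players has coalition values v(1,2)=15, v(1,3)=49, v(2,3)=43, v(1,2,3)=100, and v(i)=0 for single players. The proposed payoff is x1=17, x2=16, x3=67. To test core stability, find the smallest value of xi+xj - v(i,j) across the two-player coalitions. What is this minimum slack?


Step 1: Slack for coalition (1,2): x1+x2 - v12 = 33 - 15 = 18
Step 2: Slack for coalition (1,3): x1+x3 - v13 = 84 - 49 = 35
Step 3: Slack for coalition (2,3): x2+x3 - v23 = 83 - 43 = 40
Step 4: Minimum slack = min(18, 35, 40) = 18, attained by (1,2); no pair can gain by deviating, so the allocation is in the core

18


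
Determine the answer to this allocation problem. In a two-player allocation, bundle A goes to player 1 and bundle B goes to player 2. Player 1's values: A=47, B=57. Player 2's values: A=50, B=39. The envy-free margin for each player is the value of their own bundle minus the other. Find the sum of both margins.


Step 1: Player 1's margin = v1(A) - v1(B) = 47 - 57 = -10
Step 2: Player 2's margin = v2(B) - v2(A) = 39 - 50 = -11
Step 3: Total margin = -10 + -11 = -21

-21


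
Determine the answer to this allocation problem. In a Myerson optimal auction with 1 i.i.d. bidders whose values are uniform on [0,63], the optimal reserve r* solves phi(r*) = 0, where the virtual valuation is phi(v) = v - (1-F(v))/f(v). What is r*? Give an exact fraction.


Step 1: For U[0,63], F(v) = v/63 and f(v) = 1/63
Step 2: phi(v) = v - (1 - v/63)/(1/63) = v - (63 - v) = 2v - 63
Step 3: Set phi(r*) = 0: 2r* - 63 = 0
Step 4: r* = 63/2 (the number of bidders n = 1 does not enter)

63/2


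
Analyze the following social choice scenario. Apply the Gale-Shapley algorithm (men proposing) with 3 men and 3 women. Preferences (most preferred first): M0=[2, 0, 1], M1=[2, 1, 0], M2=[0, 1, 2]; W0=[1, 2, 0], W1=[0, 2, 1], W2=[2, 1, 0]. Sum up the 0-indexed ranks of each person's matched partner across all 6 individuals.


Step 1: Run Gale-Shapley (men propose, women hold best offer):
  M0 proposes to W2; she accepts
  M1 proposes to W2; she switches from M0
  M2 proposes to W0; she accepts
  M0 proposes to W0; rejected
  M0 proposes to W1; she accepts
Step 2: Final matching: W0-M2, W1-M0, W2-M1
Step 3: 0-indexed ranks (man's rank of his match, then woman's): 0 + 1 + 2 + 0 + 0 + 1
Step 4: Total rank sum = 4

4


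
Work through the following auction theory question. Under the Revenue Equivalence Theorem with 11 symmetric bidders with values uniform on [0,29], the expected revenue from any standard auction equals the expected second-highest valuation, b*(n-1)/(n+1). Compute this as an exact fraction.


Step 1: By Revenue Equivalence, expected revenue = b*(n-1)/(n+1)
Step 2: Substituting n = 11, b = 29
Step 3: Revenue = 29*(11-1)/(11+1) = 29*10/12
Step 4: Revenue = 290/12 = 145/6

145/6


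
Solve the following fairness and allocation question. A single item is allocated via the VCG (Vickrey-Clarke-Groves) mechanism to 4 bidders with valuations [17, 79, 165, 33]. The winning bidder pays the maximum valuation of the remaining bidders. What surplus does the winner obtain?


Step 1: The winner is the agent with the highest value: agent 2 with value 165
Step 2: Values of other agents: [17, 79, 33]
Step 3: VCG payment = max of others' values = 79
Step 4: Surplus = 165 - 79 = 86

86


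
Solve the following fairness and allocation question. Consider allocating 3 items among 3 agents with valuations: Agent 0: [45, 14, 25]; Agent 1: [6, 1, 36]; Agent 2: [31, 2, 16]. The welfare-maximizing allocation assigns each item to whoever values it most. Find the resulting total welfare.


Step 1: For each item, find the maximum value among all agents.
Step 2: Item 0 -> Agent 0 (value 45)
Step 3: Item 1 -> Agent 0 (value 14)
Step 4: Item 2 -> Agent 1 (value 36)
Step 5: Total welfare = 45 + 14 + 36 = 95

95


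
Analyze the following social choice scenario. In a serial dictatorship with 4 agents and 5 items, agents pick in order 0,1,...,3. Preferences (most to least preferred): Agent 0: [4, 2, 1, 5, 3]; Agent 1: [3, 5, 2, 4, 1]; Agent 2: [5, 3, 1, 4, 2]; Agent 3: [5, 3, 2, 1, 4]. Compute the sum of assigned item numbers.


Step 1: Agent 0 picks item 4
Step 2: Agent 1 picks item 3
Step 3: Agent 2 picks item 5
Step 4: Agent 3 picks item 2
Step 5: Sum = 4 + 3 + 5 + 2 = 14

14


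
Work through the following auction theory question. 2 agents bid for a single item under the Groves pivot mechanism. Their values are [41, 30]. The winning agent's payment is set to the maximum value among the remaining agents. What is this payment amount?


Step 1: The efficient winner is agent 0 with value 41
Step 2: Other agents' values: [30]
Step 3: Pivot payment = max(others) = 30
Step 4: The winner pays 30

30


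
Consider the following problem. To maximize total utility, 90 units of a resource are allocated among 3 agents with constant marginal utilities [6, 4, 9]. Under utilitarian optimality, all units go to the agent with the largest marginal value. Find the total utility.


Step 1: The marginal utilities are [6, 4, 9]
Step 2: The highest marginal utility is 9
Step 3: All 90 units go to that agent
Step 4: Total utility = 9 * 90 = 810

810
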